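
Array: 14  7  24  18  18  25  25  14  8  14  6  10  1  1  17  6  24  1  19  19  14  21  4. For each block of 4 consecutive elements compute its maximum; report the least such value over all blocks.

10

(14, 7, 24, 18) → max 24
(7, 24, 18, 18) → max 24
(24, 18, 18, 25) → max 25
(18, 18, 25, 25) → max 25
(18, 25, 25, 14) → max 25
(25, 25, 14, 8) → max 25
(25, 14, 8, 14) → max 25
(14, 8, 14, 6) → max 14
(8, 14, 6, 10) → max 14
(14, 6, 10, 1) → max 14
(6, 10, 1, 1) → max 10
(10, 1, 1, 17) → max 17
(1, 1, 17, 6) → max 17
(1, 17, 6, 24) → max 24
(17, 6, 24, 1) → max 24
(6, 24, 1, 19) → max 24
(24, 1, 19, 19) → max 24
(1, 19, 19, 14) → max 19
(19, 19, 14, 21) → max 21
(19, 14, 21, 4) → max 21
Least of these is 10.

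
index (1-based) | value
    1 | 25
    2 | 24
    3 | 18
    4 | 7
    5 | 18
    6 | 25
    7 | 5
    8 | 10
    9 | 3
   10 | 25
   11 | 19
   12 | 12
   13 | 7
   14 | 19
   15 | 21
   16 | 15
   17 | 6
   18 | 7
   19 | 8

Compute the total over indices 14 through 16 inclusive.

55

Elements at indices 14..16: 19, 21, 15
sum(19, 21, 15) = 55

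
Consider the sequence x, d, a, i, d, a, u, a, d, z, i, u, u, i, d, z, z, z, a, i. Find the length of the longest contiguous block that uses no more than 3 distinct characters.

add x: window [x] (1 distinct), len 1
add d: window [x, d] (2 distinct), len 2
add a: window [x, d, a] (3 distinct), len 3
add i: window [d, a, i] (3 distinct), len 3
add d: window [d, a, i, d] (3 distinct), len 4
add a: window [d, a, i, d, a] (3 distinct), len 5
add u: window [d, a, u] (3 distinct), len 3
add a: window [d, a, u, a] (3 distinct), len 4
add d: window [d, a, u, a, d] (3 distinct), len 5
add z: window [a, d, z] (3 distinct), len 3
add i: window [d, z, i] (3 distinct), len 3
add u: window [z, i, u] (3 distinct), len 3
add u: window [z, i, u, u] (3 distinct), len 4
add i: window [z, i, u, u, i] (3 distinct), len 5
add d: window [i, u, u, i, d] (3 distinct), len 5
add z: window [i, d, z] (3 distinct), len 3
add z: window [i, d, z, z] (3 distinct), len 4
add z: window [i, d, z, z, z] (3 distinct), len 5
add a: window [d, z, z, z, a] (3 distinct), len 5
add i: window [z, z, z, a, i] (3 distinct), len 5
Longest length with ≤3 distinct: 5.

5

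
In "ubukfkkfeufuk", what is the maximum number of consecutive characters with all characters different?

add u: [u] len 1
add b: [u, b] len 2
add u (repeat u, move left end past it): [b, u] len 2
add k: [b, u, k] len 3
add f: [b, u, k, f] len 4
add k (repeat k, move left end past it): [f, k] len 2
add k (repeat k, move left end past it): [k] len 1
add f: [k, f] len 2
add e: [k, f, e] len 3
add u: [k, f, e, u] len 4
add f (repeat f, move left end past it): [e, u, f] len 3
add u (repeat u, move left end past it): [f, u] len 2
add k: [f, u, k] len 3
Longest all-distinct length: 4.

4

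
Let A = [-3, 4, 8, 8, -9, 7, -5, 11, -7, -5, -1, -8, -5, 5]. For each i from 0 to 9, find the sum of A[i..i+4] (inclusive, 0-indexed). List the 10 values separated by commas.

Sliding a size-5 window across the 14 values:
(-3, 4, 8, 8, -9) → sum 8
(4, 8, 8, -9, 7) → sum 18
(8, 8, -9, 7, -5) → sum 9
(8, -9, 7, -5, 11) → sum 12
(-9, 7, -5, 11, -7) → sum -3
(7, -5, 11, -7, -5) → sum 1
(-5, 11, -7, -5, -1) → sum -7
(11, -7, -5, -1, -8) → sum -10
(-7, -5, -1, -8, -5) → sum -26
(-5, -1, -8, -5, 5) → sum -14

8, 18, 9, 12, -3, 1, -7, -10, -26, -14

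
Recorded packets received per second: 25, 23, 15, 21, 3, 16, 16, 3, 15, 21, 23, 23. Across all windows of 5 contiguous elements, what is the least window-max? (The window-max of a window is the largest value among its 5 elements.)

16

(25, 23, 15, 21, 3) → max 25
(23, 15, 21, 3, 16) → max 23
(15, 21, 3, 16, 16) → max 21
(21, 3, 16, 16, 3) → max 21
(3, 16, 16, 3, 15) → max 16
(16, 16, 3, 15, 21) → max 21
(16, 3, 15, 21, 23) → max 23
(3, 15, 21, 23, 23) → max 23
Least of these is 16.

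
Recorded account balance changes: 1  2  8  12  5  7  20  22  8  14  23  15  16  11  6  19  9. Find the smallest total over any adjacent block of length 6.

35

(1, 2, 8, 12, 5, 7) → sum 35
(2, 8, 12, 5, 7, 20) → sum 54
(8, 12, 5, 7, 20, 22) → sum 74
(12, 5, 7, 20, 22, 8) → sum 74
(5, 7, 20, 22, 8, 14) → sum 76
(7, 20, 22, 8, 14, 23) → sum 94
(20, 22, 8, 14, 23, 15) → sum 102
(22, 8, 14, 23, 15, 16) → sum 98
(8, 14, 23, 15, 16, 11) → sum 87
(14, 23, 15, 16, 11, 6) → sum 85
(23, 15, 16, 11, 6, 19) → sum 90
(15, 16, 11, 6, 19, 9) → sum 76
Smallest of these is 35.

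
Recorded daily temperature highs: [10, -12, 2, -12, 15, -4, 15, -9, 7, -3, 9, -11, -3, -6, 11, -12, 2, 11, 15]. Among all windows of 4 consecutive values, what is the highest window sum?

(10, -12, 2, -12) → sum -12
(-12, 2, -12, 15) → sum -7
(2, -12, 15, -4) → sum 1
(-12, 15, -4, 15) → sum 14
(15, -4, 15, -9) → sum 17
(-4, 15, -9, 7) → sum 9
(15, -9, 7, -3) → sum 10
(-9, 7, -3, 9) → sum 4
(7, -3, 9, -11) → sum 2
(-3, 9, -11, -3) → sum -8
(9, -11, -3, -6) → sum -11
(-11, -3, -6, 11) → sum -9
(-3, -6, 11, -12) → sum -10
(-6, 11, -12, 2) → sum -5
(11, -12, 2, 11) → sum 12
(-12, 2, 11, 15) → sum 16
Highest of these is 17.

17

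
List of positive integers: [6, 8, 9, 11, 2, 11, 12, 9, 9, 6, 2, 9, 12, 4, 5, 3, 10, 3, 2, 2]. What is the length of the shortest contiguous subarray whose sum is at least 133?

19

add 6: running sum 6 < 133
add 8: running sum 14 < 133
add 9: running sum 23 < 133
add 11: running sum 34 < 133
add 2: running sum 36 < 133
add 11: running sum 47 < 133
add 12: running sum 59 < 133
add 9: running sum 68 < 133
add 9: running sum 77 < 133
add 6: running sum 83 < 133
add 2: running sum 85 < 133
add 9: running sum 94 < 133
add 12: running sum 106 < 133
add 4: running sum 110 < 133
add 5: running sum 115 < 133
add 3: running sum 118 < 133
add 10: running sum 128 < 133
add 3: running sum 131 < 133
end 18: [6, 8, 9, 11, 2, 11, 12, 9, 9, 6, 2, 9, 12, 4, 5, 3, 10, 3, 2] sum 133, len 19
end 19: [6, 8, 9, 11, 2, 11, 12, 9, 9, 6, 2, 9, 12, 4, 5, 3, 10, 3, 2, 2] sum 135, len 20
Shortest qualifying length: 19.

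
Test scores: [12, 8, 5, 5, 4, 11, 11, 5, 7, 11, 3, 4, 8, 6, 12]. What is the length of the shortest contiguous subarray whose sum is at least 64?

9

add 12: running sum 12 < 64
add 8: running sum 20 < 64
add 5: running sum 25 < 64
add 5: running sum 30 < 64
add 4: running sum 34 < 64
add 11: running sum 45 < 64
add 11: running sum 56 < 64
add 5: running sum 61 < 64
end 8: [12, 8, 5, 5, 4, 11, 11, 5, 7] sum 68, len 9
end 9: [8, 5, 5, 4, 11, 11, 5, 7, 11] sum 67, len 9
end 10: [8, 5, 5, 4, 11, 11, 5, 7, 11, 3] sum 70, len 10
end 11: [5, 5, 4, 11, 11, 5, 7, 11, 3, 4] sum 66, len 10
end 12: [4, 11, 11, 5, 7, 11, 3, 4, 8] sum 64, len 9
end 13: [11, 11, 5, 7, 11, 3, 4, 8, 6] sum 66, len 9
end 14: [11, 5, 7, 11, 3, 4, 8, 6, 12] sum 67, len 9
Shortest qualifying length: 9.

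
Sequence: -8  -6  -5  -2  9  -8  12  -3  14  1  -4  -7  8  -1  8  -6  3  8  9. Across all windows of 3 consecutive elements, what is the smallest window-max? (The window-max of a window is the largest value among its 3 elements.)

[-8, -6, -5] → max -5
[-6, -5, -2] → max -2
[-5, -2, 9] → max 9
[-2, 9, -8] → max 9
[9, -8, 12] → max 12
[-8, 12, -3] → max 12
[12, -3, 14] → max 14
[-3, 14, 1] → max 14
[14, 1, -4] → max 14
[1, -4, -7] → max 1
[-4, -7, 8] → max 8
[-7, 8, -1] → max 8
[8, -1, 8] → max 8
[-1, 8, -6] → max 8
[8, -6, 3] → max 8
[-6, 3, 8] → max 8
[3, 8, 9] → max 9
Smallest of these is -5.

-5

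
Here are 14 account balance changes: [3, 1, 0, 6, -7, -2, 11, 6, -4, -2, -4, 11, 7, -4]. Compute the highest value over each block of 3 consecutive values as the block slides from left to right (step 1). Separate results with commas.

Sliding a size-3 window across the 14 values:
(3, 1, 0) → max 3
(1, 0, 6) → max 6
(0, 6, -7) → max 6
(6, -7, -2) → max 6
(-7, -2, 11) → max 11
(-2, 11, 6) → max 11
(11, 6, -4) → max 11
(6, -4, -2) → max 6
(-4, -2, -4) → max -2
(-2, -4, 11) → max 11
(-4, 11, 7) → max 11
(11, 7, -4) → max 11

3, 6, 6, 6, 11, 11, 11, 6, -2, 11, 11, 11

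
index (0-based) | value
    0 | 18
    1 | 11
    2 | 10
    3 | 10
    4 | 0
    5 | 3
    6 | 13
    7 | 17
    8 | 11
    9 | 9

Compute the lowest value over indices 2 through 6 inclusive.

Elements at indices 2..6: 10, 10, 0, 3, 13
min(10, 10, 0, 3, 13) = 0

0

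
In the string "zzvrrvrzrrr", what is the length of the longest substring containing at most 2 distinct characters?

[z] 1 distinct, len 1
[z, z] 1 distinct, len 2
[z, z, v] 2 distinct, len 3
[v, r] 2 distinct, len 2
[v, r, r] 2 distinct, len 3
[v, r, r, v] 2 distinct, len 4
[v, r, r, v, r] 2 distinct, len 5
[r, z] 2 distinct, len 2
[r, z, r] 2 distinct, len 3
[r, z, r, r] 2 distinct, len 4
[r, z, r, r, r] 2 distinct, len 5
Longest length with ≤2 distinct: 5.

5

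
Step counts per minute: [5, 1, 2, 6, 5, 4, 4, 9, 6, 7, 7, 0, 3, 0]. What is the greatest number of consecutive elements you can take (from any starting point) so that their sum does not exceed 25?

6

[5] sum 5 len 1
[5, 1] sum 6 len 2
[5, 1, 2] sum 8 len 3
[5, 1, 2, 6] sum 14 len 4
[5, 1, 2, 6, 5] sum 19 len 5
[5, 1, 2, 6, 5, 4] sum 23 len 6
[1, 2, 6, 5, 4, 4] sum 22 len 6
[5, 4, 4, 9] sum 22 len 4
[4, 4, 9, 6] sum 23 len 4
[9, 6, 7] sum 22 len 3
[6, 7, 7] sum 20 len 3
[6, 7, 7, 0] sum 20 len 4
[6, 7, 7, 0, 3] sum 23 len 5
[6, 7, 7, 0, 3, 0] sum 23 len 6
Longest length seen: 6.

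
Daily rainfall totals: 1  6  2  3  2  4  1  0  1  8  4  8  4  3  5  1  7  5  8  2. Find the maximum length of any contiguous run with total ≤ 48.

14

→ 1: sum 1, len 1
→ 6: sum 7, len 2
→ 2: sum 9, len 3
→ 3: sum 12, len 4
→ 2: sum 14, len 5
→ 4: sum 18, len 6
→ 1: sum 19, len 7
→ 0: sum 19, len 8
→ 1: sum 20, len 9
→ 8: sum 28, len 10
→ 4: sum 32, len 11
→ 8: sum 40, len 12
→ 4: sum 44, len 13
→ 3: sum 47, len 14
→ 5 (dropped 1, 6): sum 45, len 13
→ 1: sum 46, len 14
→ 7 (dropped 2, 3): sum 48, len 13
→ 5 (dropped 2, 4): sum 47, len 12
→ 8 (dropped 1, 0, 1, 8): sum 45, len 9
→ 2: sum 47, len 10
Longest length seen: 14.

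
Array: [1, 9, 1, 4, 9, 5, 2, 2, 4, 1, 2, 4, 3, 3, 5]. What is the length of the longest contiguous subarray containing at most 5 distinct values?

add 1: window [1] (1 distinct), len 1
add 9: window [1, 9] (2 distinct), len 2
add 1: window [1, 9, 1] (2 distinct), len 3
add 4: window [1, 9, 1, 4] (3 distinct), len 4
add 9: window [1, 9, 1, 4, 9] (3 distinct), len 5
add 5: window [1, 9, 1, 4, 9, 5] (4 distinct), len 6
add 2: window [1, 9, 1, 4, 9, 5, 2] (5 distinct), len 7
add 2: window [1, 9, 1, 4, 9, 5, 2, 2] (5 distinct), len 8
add 4: window [1, 9, 1, 4, 9, 5, 2, 2, 4] (5 distinct), len 9
add 1: window [1, 9, 1, 4, 9, 5, 2, 2, 4, 1] (5 distinct), len 10
add 2: window [1, 9, 1, 4, 9, 5, 2, 2, 4, 1, 2] (5 distinct), len 11
add 4: window [1, 9, 1, 4, 9, 5, 2, 2, 4, 1, 2, 4] (5 distinct), len 12
add 3: window [5, 2, 2, 4, 1, 2, 4, 3] (5 distinct), len 8
add 3: window [5, 2, 2, 4, 1, 2, 4, 3, 3] (5 distinct), len 9
add 5: window [5, 2, 2, 4, 1, 2, 4, 3, 3, 5] (5 distinct), len 10
Longest length with ≤5 distinct: 12.

12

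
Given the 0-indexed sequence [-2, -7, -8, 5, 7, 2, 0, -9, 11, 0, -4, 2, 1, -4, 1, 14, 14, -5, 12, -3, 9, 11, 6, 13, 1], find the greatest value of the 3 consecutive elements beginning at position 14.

Elements at indices 14..16: 1, 14, 14
max(1, 14, 14) = 14

14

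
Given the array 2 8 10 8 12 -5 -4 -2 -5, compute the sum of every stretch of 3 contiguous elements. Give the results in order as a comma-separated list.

(2, 8, 10) → sum 20
(8, 10, 8) → sum 26
(10, 8, 12) → sum 30
(8, 12, -5) → sum 15
(12, -5, -4) → sum 3
(-5, -4, -2) → sum -11
(-4, -2, -5) → sum -11

20, 26, 30, 15, 3, -11, -11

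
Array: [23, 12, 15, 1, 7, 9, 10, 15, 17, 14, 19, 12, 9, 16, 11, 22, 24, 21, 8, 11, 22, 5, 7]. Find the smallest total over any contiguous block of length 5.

42

Window sums for each of the 19 positions:
23 12 15 1 7 → sum 58
12 15 1 7 9 → sum 44
15 1 7 9 10 → sum 42
1 7 9 10 15 → sum 42
7 9 10 15 17 → sum 58
9 10 15 17 14 → sum 65
10 15 17 14 19 → sum 75
15 17 14 19 12 → sum 77
17 14 19 12 9 → sum 71
14 19 12 9 16 → sum 70
19 12 9 16 11 → sum 67
12 9 16 11 22 → sum 70
9 16 11 22 24 → sum 82
16 11 22 24 21 → sum 94
11 22 24 21 8 → sum 86
22 24 21 8 11 → sum 86
24 21 8 11 22 → sum 86
21 8 11 22 5 → sum 67
8 11 22 5 7 → sum 53
Smallest of these is 42.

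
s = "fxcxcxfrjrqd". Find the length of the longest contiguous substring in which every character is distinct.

add f: [f] len 1
add x: [f, x] len 2
add c: [f, x, c] len 3
add x (repeat x, move left end past it): [c, x] len 2
add c (repeat c, move left end past it): [x, c] len 2
add x (repeat x, move left end past it): [c, x] len 2
add f: [c, x, f] len 3
add r: [c, x, f, r] len 4
add j: [c, x, f, r, j] len 5
add r (repeat r, move left end past it): [j, r] len 2
add q: [j, r, q] len 3
add d: [j, r, q, d] len 4
Longest all-distinct length: 5.

5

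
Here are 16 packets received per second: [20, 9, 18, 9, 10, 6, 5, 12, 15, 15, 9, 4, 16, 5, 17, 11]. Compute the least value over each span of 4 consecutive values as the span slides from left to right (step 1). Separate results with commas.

(20, 9, 18, 9) → min 9
(9, 18, 9, 10) → min 9
(18, 9, 10, 6) → min 6
(9, 10, 6, 5) → min 5
(10, 6, 5, 12) → min 5
(6, 5, 12, 15) → min 5
(5, 12, 15, 15) → min 5
(12, 15, 15, 9) → min 9
(15, 15, 9, 4) → min 4
(15, 9, 4, 16) → min 4
(9, 4, 16, 5) → min 4
(4, 16, 5, 17) → min 4
(16, 5, 17, 11) → min 5

9, 9, 6, 5, 5, 5, 5, 9, 4, 4, 4, 4, 5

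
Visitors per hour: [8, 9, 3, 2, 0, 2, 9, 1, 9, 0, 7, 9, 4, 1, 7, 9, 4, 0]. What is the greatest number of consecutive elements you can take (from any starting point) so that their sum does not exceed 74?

16

Extend to the right; shrink from the left whenever the sum exceeds 74:
[8] sum 8 len 1
[8, 9] sum 17 len 2
[8, 9, 3] sum 20 len 3
[8, 9, 3, 2] sum 22 len 4
[8, 9, 3, 2, 0] sum 22 len 5
[8, 9, 3, 2, 0, 2] sum 24 len 6
[8, 9, 3, 2, 0, 2, 9] sum 33 len 7
[8, 9, 3, 2, 0, 2, 9, 1] sum 34 len 8
[8, 9, 3, 2, 0, 2, 9, 1, 9] sum 43 len 9
[8, 9, 3, 2, 0, 2, 9, 1, 9, 0] sum 43 len 10
[8, 9, 3, 2, 0, 2, 9, 1, 9, 0, 7] sum 50 len 11
[8, 9, 3, 2, 0, 2, 9, 1, 9, 0, 7, 9] sum 59 len 12
[8, 9, 3, 2, 0, 2, 9, 1, 9, 0, 7, 9, 4] sum 63 len 13
[8, 9, 3, 2, 0, 2, 9, 1, 9, 0, 7, 9, 4, 1] sum 64 len 14
[8, 9, 3, 2, 0, 2, 9, 1, 9, 0, 7, 9, 4, 1, 7] sum 71 len 15
[9, 3, 2, 0, 2, 9, 1, 9, 0, 7, 9, 4, 1, 7, 9] sum 72 len 15
[3, 2, 0, 2, 9, 1, 9, 0, 7, 9, 4, 1, 7, 9, 4] sum 67 len 15
[3, 2, 0, 2, 9, 1, 9, 0, 7, 9, 4, 1, 7, 9, 4, 0] sum 67 len 16
Longest length seen: 16.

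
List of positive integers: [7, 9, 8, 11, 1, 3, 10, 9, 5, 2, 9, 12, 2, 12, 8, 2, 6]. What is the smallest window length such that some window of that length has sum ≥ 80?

12

add 7: running sum 7 < 80
add 9: running sum 16 < 80
add 8: running sum 24 < 80
add 11: running sum 35 < 80
add 1: running sum 36 < 80
add 3: running sum 39 < 80
add 10: running sum 49 < 80
add 9: running sum 58 < 80
add 5: running sum 63 < 80
add 2: running sum 65 < 80
add 9: running sum 74 < 80
end 11: [7, 9, 8, 11, 1, 3, 10, 9, 5, 2, 9, 12] sum 86, len 12
end 12: [9, 8, 11, 1, 3, 10, 9, 5, 2, 9, 12, 2] sum 81, len 12
end 13: [8, 11, 1, 3, 10, 9, 5, 2, 9, 12, 2, 12] sum 84, len 12
end 14: [11, 1, 3, 10, 9, 5, 2, 9, 12, 2, 12, 8] sum 84, len 12
end 15: [11, 1, 3, 10, 9, 5, 2, 9, 12, 2, 12, 8, 2] sum 86, len 13
end 16: [3, 10, 9, 5, 2, 9, 12, 2, 12, 8, 2, 6] sum 80, len 12
Shortest qualifying length: 12.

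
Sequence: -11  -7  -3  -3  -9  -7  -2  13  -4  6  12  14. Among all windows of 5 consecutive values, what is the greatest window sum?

41

[-11, -7, -3, -3, -9] → sum -33
[-7, -3, -3, -9, -7] → sum -29
[-3, -3, -9, -7, -2] → sum -24
[-3, -9, -7, -2, 13] → sum -8
[-9, -7, -2, 13, -4] → sum -9
[-7, -2, 13, -4, 6] → sum 6
[-2, 13, -4, 6, 12] → sum 25
[13, -4, 6, 12, 14] → sum 41
Greatest of these is 41.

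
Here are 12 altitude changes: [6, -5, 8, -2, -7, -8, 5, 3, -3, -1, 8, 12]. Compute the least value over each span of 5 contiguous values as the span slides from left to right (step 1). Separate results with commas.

Sliding a size-5 window across the 12 values:
(6, -5, 8, -2, -7) → min -7
(-5, 8, -2, -7, -8) → min -8
(8, -2, -7, -8, 5) → min -8
(-2, -7, -8, 5, 3) → min -8
(-7, -8, 5, 3, -3) → min -8
(-8, 5, 3, -3, -1) → min -8
(5, 3, -3, -1, 8) → min -3
(3, -3, -1, 8, 12) → min -3

-7, -8, -8, -8, -8, -8, -3, -3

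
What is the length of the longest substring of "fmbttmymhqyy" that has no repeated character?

4

add f: [f] len 1
add m: [f, m] len 2
add b: [f, m, b] len 3
add t: [f, m, b, t] len 4
add t (repeat t, move left end past it): [t] len 1
add m: [t, m] len 2
add y: [t, m, y] len 3
add m (repeat m, move left end past it): [y, m] len 2
add h: [y, m, h] len 3
add q: [y, m, h, q] len 4
add y (repeat y, move left end past it): [m, h, q, y] len 4
add y (repeat y, move left end past it): [y] len 1
Longest all-distinct length: 4.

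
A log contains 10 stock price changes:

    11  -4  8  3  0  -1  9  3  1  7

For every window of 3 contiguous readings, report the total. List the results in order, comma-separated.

11 -4 8 → sum 15
-4 8 3 → sum 7
8 3 0 → sum 11
3 0 -1 → sum 2
0 -1 9 → sum 8
-1 9 3 → sum 11
9 3 1 → sum 13
3 1 7 → sum 11

15, 7, 11, 2, 8, 11, 13, 11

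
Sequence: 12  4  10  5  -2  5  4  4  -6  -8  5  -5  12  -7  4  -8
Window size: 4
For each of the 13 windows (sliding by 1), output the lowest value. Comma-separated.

4, -2, -2, -2, -2, -6, -8, -8, -8, -8, -7, -7, -8

(12, 4, 10, 5) → min 4
(4, 10, 5, -2) → min -2
(10, 5, -2, 5) → min -2
(5, -2, 5, 4) → min -2
(-2, 5, 4, 4) → min -2
(5, 4, 4, -6) → min -6
(4, 4, -6, -8) → min -8
(4, -6, -8, 5) → min -8
(-6, -8, 5, -5) → min -8
(-8, 5, -5, 12) → min -8
(5, -5, 12, -7) → min -7
(-5, 12, -7, 4) → min -7
(12, -7, 4, -8) → min -8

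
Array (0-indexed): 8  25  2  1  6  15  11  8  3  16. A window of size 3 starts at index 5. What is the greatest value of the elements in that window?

Elements at indices 5..7: 15, 11, 8
max(15, 11, 8) = 15

15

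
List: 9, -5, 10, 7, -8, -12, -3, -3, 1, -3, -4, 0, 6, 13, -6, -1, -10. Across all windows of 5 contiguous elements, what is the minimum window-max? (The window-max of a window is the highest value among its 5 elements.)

Window maxs for each of the 13 positions:
(9, -5, 10, 7, -8) → max 10
(-5, 10, 7, -8, -12) → max 10
(10, 7, -8, -12, -3) → max 10
(7, -8, -12, -3, -3) → max 7
(-8, -12, -3, -3, 1) → max 1
(-12, -3, -3, 1, -3) → max 1
(-3, -3, 1, -3, -4) → max 1
(-3, 1, -3, -4, 0) → max 1
(1, -3, -4, 0, 6) → max 6
(-3, -4, 0, 6, 13) → max 13
(-4, 0, 6, 13, -6) → max 13
(0, 6, 13, -6, -1) → max 13
(6, 13, -6, -1, -10) → max 13
Minimum of these is 1.

1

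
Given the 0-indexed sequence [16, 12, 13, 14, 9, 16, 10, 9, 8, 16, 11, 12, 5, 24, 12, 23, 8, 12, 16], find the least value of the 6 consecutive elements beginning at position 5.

Elements at indices 5..10: 16, 10, 9, 8, 16, 11
min(16, 10, 9, 8, 16, 11) = 8

8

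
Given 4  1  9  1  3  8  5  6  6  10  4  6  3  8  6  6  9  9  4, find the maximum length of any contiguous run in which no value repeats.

6

[4] len 1
[4, 1] len 2
[4, 1, 9] len 3
[9, 1] len 2
[9, 1, 3] len 3
[9, 1, 3, 8] len 4
[9, 1, 3, 8, 5] len 5
[9, 1, 3, 8, 5, 6] len 6
[6] len 1
[6, 10] len 2
[6, 10, 4] len 3
[10, 4, 6] len 3
[10, 4, 6, 3] len 4
[10, 4, 6, 3, 8] len 5
[3, 8, 6] len 3
[6] len 1
[6, 9] len 2
[9] len 1
[9, 4] len 2
Longest all-distinct length: 6.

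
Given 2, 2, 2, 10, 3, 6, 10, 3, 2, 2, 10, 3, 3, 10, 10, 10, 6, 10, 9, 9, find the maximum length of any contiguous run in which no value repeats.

[2] len 1
[2] len 1
[2] len 1
[2, 10] len 2
[2, 10, 3] len 3
[2, 10, 3, 6] len 4
[3, 6, 10] len 3
[6, 10, 3] len 3
[6, 10, 3, 2] len 4
[2] len 1
[2, 10] len 2
[2, 10, 3] len 3
[3] len 1
[3, 10] len 2
[10] len 1
[10] len 1
[10, 6] len 2
[6, 10] len 2
[6, 10, 9] len 3
[9] len 1
Longest all-distinct length: 4.

4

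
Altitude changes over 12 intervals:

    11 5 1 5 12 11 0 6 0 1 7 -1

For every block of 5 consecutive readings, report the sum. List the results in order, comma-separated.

Sliding a size-5 window across the 12 values:
(11, 5, 1, 5, 12) → sum 34
(5, 1, 5, 12, 11) → sum 34
(1, 5, 12, 11, 0) → sum 29
(5, 12, 11, 0, 6) → sum 34
(12, 11, 0, 6, 0) → sum 29
(11, 0, 6, 0, 1) → sum 18
(0, 6, 0, 1, 7) → sum 14
(6, 0, 1, 7, -1) → sum 13

34, 34, 29, 34, 29, 18, 14, 13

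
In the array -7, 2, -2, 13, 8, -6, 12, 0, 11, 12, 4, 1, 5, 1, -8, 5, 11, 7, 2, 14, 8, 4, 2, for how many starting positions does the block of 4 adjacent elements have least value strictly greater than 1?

5

[-7, 2, -2, 13] → min -7
[2, -2, 13, 8] → min -2
[-2, 13, 8, -6] → min -6
[13, 8, -6, 12] → min -6
[8, -6, 12, 0] → min -6
[-6, 12, 0, 11] → min -6
[12, 0, 11, 12] → min 0
[0, 11, 12, 4] → min 0
[11, 12, 4, 1] → min 1
[12, 4, 1, 5] → min 1
[4, 1, 5, 1] → min 1
[1, 5, 1, -8] → min -8
[5, 1, -8, 5] → min -8
[1, -8, 5, 11] → min -8
[-8, 5, 11, 7] → min -8
[5, 11, 7, 2] → min 2  > 1 ✓
[11, 7, 2, 14] → min 2  > 1 ✓
[7, 2, 14, 8] → min 2  > 1 ✓
[2, 14, 8, 4] → min 2  > 1 ✓
[14, 8, 4, 2] → min 2  > 1 ✓
5 windows satisfy the condition.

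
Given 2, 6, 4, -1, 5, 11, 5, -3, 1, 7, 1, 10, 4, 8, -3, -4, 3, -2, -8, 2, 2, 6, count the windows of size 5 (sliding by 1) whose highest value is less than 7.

5

[2, 6, 4, -1, 5] → max 6  < 7 ✓
[6, 4, -1, 5, 11] → max 11
[4, -1, 5, 11, 5] → max 11
[-1, 5, 11, 5, -3] → max 11
[5, 11, 5, -3, 1] → max 11
[11, 5, -3, 1, 7] → max 11
[5, -3, 1, 7, 1] → max 7
[-3, 1, 7, 1, 10] → max 10
[1, 7, 1, 10, 4] → max 10
[7, 1, 10, 4, 8] → max 10
[1, 10, 4, 8, -3] → max 10
[10, 4, 8, -3, -4] → max 10
[4, 8, -3, -4, 3] → max 8
[8, -3, -4, 3, -2] → max 8
[-3, -4, 3, -2, -8] → max 3  < 7 ✓
[-4, 3, -2, -8, 2] → max 3  < 7 ✓
[3, -2, -8, 2, 2] → max 3  < 7 ✓
[-2, -8, 2, 2, 6] → max 6  < 7 ✓
5 windows satisfy the condition.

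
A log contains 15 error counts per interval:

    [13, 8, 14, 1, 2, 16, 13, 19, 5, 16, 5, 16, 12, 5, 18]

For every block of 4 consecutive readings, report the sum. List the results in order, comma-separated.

(13, 8, 14, 1) → sum 36
(8, 14, 1, 2) → sum 25
(14, 1, 2, 16) → sum 33
(1, 2, 16, 13) → sum 32
(2, 16, 13, 19) → sum 50
(16, 13, 19, 5) → sum 53
(13, 19, 5, 16) → sum 53
(19, 5, 16, 5) → sum 45
(5, 16, 5, 16) → sum 42
(16, 5, 16, 12) → sum 49
(5, 16, 12, 5) → sum 38
(16, 12, 5, 18) → sum 51

36, 25, 33, 32, 50, 53, 53, 45, 42, 49, 38, 51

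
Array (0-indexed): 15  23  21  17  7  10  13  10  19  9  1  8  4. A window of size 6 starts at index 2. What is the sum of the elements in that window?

78

Elements at indices 2..7: 21, 17, 7, 10, 13, 10
sum(21, 17, 7, 10, 13, 10) = 78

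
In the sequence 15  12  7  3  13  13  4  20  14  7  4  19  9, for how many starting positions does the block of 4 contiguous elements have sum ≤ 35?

2

[15, 12, 7, 3] → sum 37
[12, 7, 3, 13] → sum 35  ≤ 35 ✓
[7, 3, 13, 13] → sum 36
[3, 13, 13, 4] → sum 33  ≤ 35 ✓
[13, 13, 4, 20] → sum 50
[13, 4, 20, 14] → sum 51
[4, 20, 14, 7] → sum 45
[20, 14, 7, 4] → sum 45
[14, 7, 4, 19] → sum 44
[7, 4, 19, 9] → sum 39
2 windows satisfy the condition.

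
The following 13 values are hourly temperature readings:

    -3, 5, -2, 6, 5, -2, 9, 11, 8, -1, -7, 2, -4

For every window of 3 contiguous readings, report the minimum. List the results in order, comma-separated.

-3 5 -2 → min -3
5 -2 6 → min -2
-2 6 5 → min -2
6 5 -2 → min -2
5 -2 9 → min -2
-2 9 11 → min -2
9 11 8 → min 8
11 8 -1 → min -1
8 -1 -7 → min -7
-1 -7 2 → min -7
-7 2 -4 → min -7

-3, -2, -2, -2, -2, -2, 8, -1, -7, -7, -7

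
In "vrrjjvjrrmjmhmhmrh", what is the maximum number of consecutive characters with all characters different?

add v: [v] len 1
add r: [v, r] len 2
add r (repeat r, move left end past it): [r] len 1
add j: [r, j] len 2
add j (repeat j, move left end past it): [j] len 1
add v: [j, v] len 2
add j (repeat j, move left end past it): [v, j] len 2
add r: [v, j, r] len 3
add r (repeat r, move left end past it): [r] len 1
add m: [r, m] len 2
add j: [r, m, j] len 3
add m (repeat m, move left end past it): [j, m] len 2
add h: [j, m, h] len 3
add m (repeat m, move left end past it): [h, m] len 2
add h (repeat h, move left end past it): [m, h] len 2
add m (repeat m, move left end past it): [h, m] len 2
add r: [h, m, r] len 3
add h (repeat h, move left end past it): [m, r, h] len 3
Longest all-distinct length: 3.

3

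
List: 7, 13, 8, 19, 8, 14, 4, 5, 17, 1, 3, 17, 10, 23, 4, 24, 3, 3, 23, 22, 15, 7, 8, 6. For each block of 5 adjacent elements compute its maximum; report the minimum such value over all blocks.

17

[7, 13, 8, 19, 8] → max 19
[13, 8, 19, 8, 14] → max 19
[8, 19, 8, 14, 4] → max 19
[19, 8, 14, 4, 5] → max 19
[8, 14, 4, 5, 17] → max 17
[14, 4, 5, 17, 1] → max 17
[4, 5, 17, 1, 3] → max 17
[5, 17, 1, 3, 17] → max 17
[17, 1, 3, 17, 10] → max 17
[1, 3, 17, 10, 23] → max 23
[3, 17, 10, 23, 4] → max 23
[17, 10, 23, 4, 24] → max 24
[10, 23, 4, 24, 3] → max 24
[23, 4, 24, 3, 3] → max 24
[4, 24, 3, 3, 23] → max 24
[24, 3, 3, 23, 22] → max 24
[3, 3, 23, 22, 15] → max 23
[3, 23, 22, 15, 7] → max 23
[23, 22, 15, 7, 8] → max 23
[22, 15, 7, 8, 6] → max 22
Minimum of these is 17.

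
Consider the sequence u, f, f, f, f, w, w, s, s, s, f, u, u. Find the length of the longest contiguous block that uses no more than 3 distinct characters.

[u] 1 distinct, len 1
[u, f] 2 distinct, len 2
[u, f, f] 2 distinct, len 3
[u, f, f, f] 2 distinct, len 4
[u, f, f, f, f] 2 distinct, len 5
[u, f, f, f, f, w] 3 distinct, len 6
[u, f, f, f, f, w, w] 3 distinct, len 7
[f, f, f, f, w, w, s] 3 distinct, len 7
[f, f, f, f, w, w, s, s] 3 distinct, len 8
[f, f, f, f, w, w, s, s, s] 3 distinct, len 9
[f, f, f, f, w, w, s, s, s, f] 3 distinct, len 10
[s, s, s, f, u] 3 distinct, len 5
[s, s, s, f, u, u] 3 distinct, len 6
Longest length with ≤3 distinct: 10.

10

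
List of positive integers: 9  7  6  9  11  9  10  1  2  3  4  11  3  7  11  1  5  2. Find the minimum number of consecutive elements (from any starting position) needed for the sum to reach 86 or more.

add 9: running sum 9 < 86
add 7: running sum 16 < 86
add 6: running sum 22 < 86
add 9: running sum 31 < 86
add 11: running sum 42 < 86
add 9: running sum 51 < 86
add 10: running sum 61 < 86
add 1: running sum 62 < 86
add 2: running sum 64 < 86
add 3: running sum 67 < 86
add 4: running sum 71 < 86
add 11: running sum 82 < 86
add 3: running sum 85 < 86
add 7: shortest ending here [9, 7, 6, 9, 11, 9, 10, 1, 2, 3, 4, 11, 3, 7] sum 92, len 14
add 11: shortest ending here [6, 9, 11, 9, 10, 1, 2, 3, 4, 11, 3, 7, 11] sum 87, len 13
add 1: shortest ending here [6, 9, 11, 9, 10, 1, 2, 3, 4, 11, 3, 7, 11, 1] sum 88, len 14
add 5: shortest ending here [9, 11, 9, 10, 1, 2, 3, 4, 11, 3, 7, 11, 1, 5] sum 87, len 14
add 2: shortest ending here [9, 11, 9, 10, 1, 2, 3, 4, 11, 3, 7, 11, 1, 5, 2] sum 89, len 15
Shortest qualifying length: 13.

13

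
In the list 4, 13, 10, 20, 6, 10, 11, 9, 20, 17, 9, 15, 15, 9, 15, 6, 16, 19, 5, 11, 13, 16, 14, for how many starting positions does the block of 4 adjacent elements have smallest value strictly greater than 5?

15

(4, 13, 10, 20) → min 4
(13, 10, 20, 6) → min 6  > 5 ✓
(10, 20, 6, 10) → min 6  > 5 ✓
(20, 6, 10, 11) → min 6  > 5 ✓
(6, 10, 11, 9) → min 6  > 5 ✓
(10, 11, 9, 20) → min 9  > 5 ✓
(11, 9, 20, 17) → min 9  > 5 ✓
(9, 20, 17, 9) → min 9  > 5 ✓
(20, 17, 9, 15) → min 9  > 5 ✓
(17, 9, 15, 15) → min 9  > 5 ✓
(9, 15, 15, 9) → min 9  > 5 ✓
(15, 15, 9, 15) → min 9  > 5 ✓
(15, 9, 15, 6) → min 6  > 5 ✓
(9, 15, 6, 16) → min 6  > 5 ✓
(15, 6, 16, 19) → min 6  > 5 ✓
(6, 16, 19, 5) → min 5
(16, 19, 5, 11) → min 5
(19, 5, 11, 13) → min 5
(5, 11, 13, 16) → min 5
(11, 13, 16, 14) → min 11  > 5 ✓
15 windows satisfy the condition.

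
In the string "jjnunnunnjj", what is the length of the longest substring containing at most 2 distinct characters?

[j] 1 distinct, len 1
[j, j] 1 distinct, len 2
[j, j, n] 2 distinct, len 3
[n, u] 2 distinct, len 2
[n, u, n] 2 distinct, len 3
[n, u, n, n] 2 distinct, len 4
[n, u, n, n, u] 2 distinct, len 5
[n, u, n, n, u, n] 2 distinct, len 6
[n, u, n, n, u, n, n] 2 distinct, len 7
[n, n, j] 2 distinct, len 3
[n, n, j, j] 2 distinct, len 4
Longest length with ≤2 distinct: 7.

7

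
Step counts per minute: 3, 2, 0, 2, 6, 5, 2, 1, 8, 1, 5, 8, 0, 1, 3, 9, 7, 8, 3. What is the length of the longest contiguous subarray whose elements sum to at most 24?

Extend to the right; shrink from the left whenever the sum exceeds 24:
→ 3: sum 3, len 1
→ 2: sum 5, len 2
→ 0: sum 5, len 3
→ 2: sum 7, len 4
→ 6: sum 13, len 5
→ 5: sum 18, len 6
→ 2: sum 20, len 7
→ 1: sum 21, len 8
→ 8 (dropped 3, 2): sum 24, len 7
→ 1 (dropped 0, 2): sum 23, len 6
→ 5 (dropped 6): sum 22, len 6
→ 8 (dropped 5, 2): sum 23, len 5
→ 0: sum 23, len 6
→ 1: sum 24, len 7
→ 3 (dropped 1, 8): sum 18, len 6
→ 9 (dropped 1, 5): sum 21, len 5
→ 7 (dropped 8): sum 20, len 5
→ 8 (dropped 0, 1, 3): sum 24, len 3
→ 3 (dropped 9): sum 18, len 3
Longest length seen: 8.

8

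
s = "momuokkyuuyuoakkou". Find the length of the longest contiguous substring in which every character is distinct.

5

add m: [m] len 1
add o: [m, o] len 2
add m (repeat m, move left end past it): [o, m] len 2
add u: [o, m, u] len 3
add o (repeat o, move left end past it): [m, u, o] len 3
add k: [m, u, o, k] len 4
add k (repeat k, move left end past it): [k] len 1
add y: [k, y] len 2
add u: [k, y, u] len 3
add u (repeat u, move left end past it): [u] len 1
add y: [u, y] len 2
add u (repeat u, move left end past it): [y, u] len 2
add o: [y, u, o] len 3
add a: [y, u, o, a] len 4
add k: [y, u, o, a, k] len 5
add k (repeat k, move left end past it): [k] len 1
add o: [k, o] len 2
add u: [k, o, u] len 3
Longest all-distinct length: 5.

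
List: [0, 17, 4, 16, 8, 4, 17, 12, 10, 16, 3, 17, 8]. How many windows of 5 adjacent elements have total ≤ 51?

[0, 17, 4, 16, 8] → sum 45  ≤ 51 ✓
[17, 4, 16, 8, 4] → sum 49  ≤ 51 ✓
[4, 16, 8, 4, 17] → sum 49  ≤ 51 ✓
[16, 8, 4, 17, 12] → sum 57
[8, 4, 17, 12, 10] → sum 51  ≤ 51 ✓
[4, 17, 12, 10, 16] → sum 59
[17, 12, 10, 16, 3] → sum 58
[12, 10, 16, 3, 17] → sum 58
[10, 16, 3, 17, 8] → sum 54
4 windows satisfy the condition.

4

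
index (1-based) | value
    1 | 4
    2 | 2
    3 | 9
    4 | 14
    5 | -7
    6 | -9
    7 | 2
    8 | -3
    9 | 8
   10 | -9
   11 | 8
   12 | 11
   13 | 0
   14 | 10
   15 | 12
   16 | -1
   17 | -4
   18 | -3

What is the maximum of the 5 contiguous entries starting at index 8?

Elements at indices 8..12: -3, 8, -9, 8, 11
max(-3, 8, -9, 8, 11) = 11

11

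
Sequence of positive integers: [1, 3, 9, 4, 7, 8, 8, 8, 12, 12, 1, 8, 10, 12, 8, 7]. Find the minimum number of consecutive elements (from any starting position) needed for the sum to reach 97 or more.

add 1: running sum 1 < 97
add 3: running sum 4 < 97
add 9: running sum 13 < 97
add 4: running sum 17 < 97
add 7: running sum 24 < 97
add 8: running sum 32 < 97
add 8: running sum 40 < 97
add 8: running sum 48 < 97
add 12: running sum 60 < 97
add 12: running sum 72 < 97
add 1: running sum 73 < 97
add 8: running sum 81 < 97
add 10: running sum 91 < 97
add 12: shortest ending here [9, 4, 7, 8, 8, 8, 12, 12, 1, 8, 10, 12] sum 99, len 12
add 8: shortest ending here [4, 7, 8, 8, 8, 12, 12, 1, 8, 10, 12, 8] sum 98, len 12
add 7: shortest ending here [7, 8, 8, 8, 12, 12, 1, 8, 10, 12, 8, 7] sum 101, len 12
Shortest qualifying length: 12.

12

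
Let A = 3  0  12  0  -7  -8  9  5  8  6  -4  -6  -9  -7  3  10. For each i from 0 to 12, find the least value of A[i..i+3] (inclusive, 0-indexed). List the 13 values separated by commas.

(3, 0, 12, 0) → min 0
(0, 12, 0, -7) → min -7
(12, 0, -7, -8) → min -8
(0, -7, -8, 9) → min -8
(-7, -8, 9, 5) → min -8
(-8, 9, 5, 8) → min -8
(9, 5, 8, 6) → min 5
(5, 8, 6, -4) → min -4
(8, 6, -4, -6) → min -6
(6, -4, -6, -9) → min -9
(-4, -6, -9, -7) → min -9
(-6, -9, -7, 3) → min -9
(-9, -7, 3, 10) → min -9

0, -7, -8, -8, -8, -8, 5, -4, -6, -9, -9, -9, -9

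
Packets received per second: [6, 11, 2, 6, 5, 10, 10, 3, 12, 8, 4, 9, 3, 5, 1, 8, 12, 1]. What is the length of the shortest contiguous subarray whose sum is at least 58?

8

add 6: running sum 6 < 58
add 11: running sum 17 < 58
add 2: running sum 19 < 58
add 6: running sum 25 < 58
add 5: running sum 30 < 58
add 10: running sum 40 < 58
add 10: running sum 50 < 58
add 3: running sum 53 < 58
add 12: shortest ending here [11, 2, 6, 5, 10, 10, 3, 12] sum 59, len 8
add 8: shortest ending here [11, 2, 6, 5, 10, 10, 3, 12, 8] sum 67, len 9
add 4: shortest ending here [6, 5, 10, 10, 3, 12, 8, 4] sum 58, len 8
add 9: shortest ending here [5, 10, 10, 3, 12, 8, 4, 9] sum 61, len 8
add 3: shortest ending here [10, 10, 3, 12, 8, 4, 9, 3] sum 59, len 8
add 5: shortest ending here [10, 10, 3, 12, 8, 4, 9, 3, 5] sum 64, len 9
add 1: shortest ending here [10, 10, 3, 12, 8, 4, 9, 3, 5, 1] sum 65, len 10
add 8: shortest ending here [10, 3, 12, 8, 4, 9, 3, 5, 1, 8] sum 63, len 10
add 12: shortest ending here [12, 8, 4, 9, 3, 5, 1, 8, 12] sum 62, len 9
add 1: shortest ending here [12, 8, 4, 9, 3, 5, 1, 8, 12, 1] sum 63, len 10
Shortest qualifying length: 8.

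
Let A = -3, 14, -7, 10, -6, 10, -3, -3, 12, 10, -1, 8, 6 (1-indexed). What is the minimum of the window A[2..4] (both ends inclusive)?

Elements at indices 2..4: 14, -7, 10
min(14, -7, 10) = -7

-7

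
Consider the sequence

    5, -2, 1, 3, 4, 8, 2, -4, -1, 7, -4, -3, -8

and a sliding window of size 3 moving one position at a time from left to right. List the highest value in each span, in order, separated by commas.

5, 3, 4, 8, 8, 8, 2, 7, 7, 7, -3

Sliding a size-3 window across the 13 values:
[5, -2, 1] → max 5
[-2, 1, 3] → max 3
[1, 3, 4] → max 4
[3, 4, 8] → max 8
[4, 8, 2] → max 8
[8, 2, -4] → max 8
[2, -4, -1] → max 2
[-4, -1, 7] → max 7
[-1, 7, -4] → max 7
[7, -4, -3] → max 7
[-4, -3, -8] → max -3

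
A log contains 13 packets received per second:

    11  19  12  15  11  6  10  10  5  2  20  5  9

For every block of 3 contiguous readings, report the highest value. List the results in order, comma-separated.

Sliding a size-3 window across the 13 values:
(11, 19, 12) → max 19
(19, 12, 15) → max 19
(12, 15, 11) → max 15
(15, 11, 6) → max 15
(11, 6, 10) → max 11
(6, 10, 10) → max 10
(10, 10, 5) → max 10
(10, 5, 2) → max 10
(5, 2, 20) → max 20
(2, 20, 5) → max 20
(20, 5, 9) → max 20

19, 19, 15, 15, 11, 10, 10, 10, 20, 20, 20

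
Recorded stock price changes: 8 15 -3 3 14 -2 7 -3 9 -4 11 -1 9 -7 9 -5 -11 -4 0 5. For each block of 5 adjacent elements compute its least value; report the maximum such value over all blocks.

Each size-5 window and its min:
[8, 15, -3, 3, 14] → min -3
[15, -3, 3, 14, -2] → min -3
[-3, 3, 14, -2, 7] → min -3
[3, 14, -2, 7, -3] → min -3
[14, -2, 7, -3, 9] → min -3
[-2, 7, -3, 9, -4] → min -4
[7, -3, 9, -4, 11] → min -4
[-3, 9, -4, 11, -1] → min -4
[9, -4, 11, -1, 9] → min -4
[-4, 11, -1, 9, -7] → min -7
[11, -1, 9, -7, 9] → min -7
[-1, 9, -7, 9, -5] → min -7
[9, -7, 9, -5, -11] → min -11
[-7, 9, -5, -11, -4] → min -11
[9, -5, -11, -4, 0] → min -11
[-5, -11, -4, 0, 5] → min -11
Maximum of these is -3.

-3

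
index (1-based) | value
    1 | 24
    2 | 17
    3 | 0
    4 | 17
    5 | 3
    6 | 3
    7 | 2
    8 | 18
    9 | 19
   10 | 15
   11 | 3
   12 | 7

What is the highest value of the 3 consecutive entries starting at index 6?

Elements at indices 6..8: 3, 2, 18
max(3, 2, 18) = 18

18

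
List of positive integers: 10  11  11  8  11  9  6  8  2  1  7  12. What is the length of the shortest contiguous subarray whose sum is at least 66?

add 10: running sum 10 < 66
add 11: running sum 21 < 66
add 11: running sum 32 < 66
add 8: running sum 40 < 66
add 11: running sum 51 < 66
add 9: running sum 60 < 66
add 6: shortest ending here [10, 11, 11, 8, 11, 9, 6] sum 66, len 7
add 8: shortest ending here [10, 11, 11, 8, 11, 9, 6, 8] sum 74, len 8
add 2: shortest ending here [11, 11, 8, 11, 9, 6, 8, 2] sum 66, len 8
add 1: shortest ending here [11, 11, 8, 11, 9, 6, 8, 2, 1] sum 67, len 9
add 7: shortest ending here [11, 11, 8, 11, 9, 6, 8, 2, 1, 7] sum 74, len 10
add 12: shortest ending here [11, 8, 11, 9, 6, 8, 2, 1, 7, 12] sum 75, len 10
Shortest qualifying length: 7.

7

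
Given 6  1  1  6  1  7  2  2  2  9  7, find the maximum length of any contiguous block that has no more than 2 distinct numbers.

5

add 6: window [6] (1 distinct), len 1
add 1: window [6, 1] (2 distinct), len 2
add 1: window [6, 1, 1] (2 distinct), len 3
add 6: window [6, 1, 1, 6] (2 distinct), len 4
add 1: window [6, 1, 1, 6, 1] (2 distinct), len 5
add 7: window [1, 7] (2 distinct), len 2
add 2: window [7, 2] (2 distinct), len 2
add 2: window [7, 2, 2] (2 distinct), len 3
add 2: window [7, 2, 2, 2] (2 distinct), len 4
add 9: window [2, 2, 2, 9] (2 distinct), len 4
add 7: window [9, 7] (2 distinct), len 2
Longest length with ≤2 distinct: 5.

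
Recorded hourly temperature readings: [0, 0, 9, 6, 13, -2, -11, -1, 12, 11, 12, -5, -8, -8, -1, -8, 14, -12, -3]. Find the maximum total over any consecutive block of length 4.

34

Each size-4 window and its sum:
0 0 9 6 → sum 15
0 9 6 13 → sum 28
9 6 13 -2 → sum 26
6 13 -2 -11 → sum 6
13 -2 -11 -1 → sum -1
-2 -11 -1 12 → sum -2
-11 -1 12 11 → sum 11
-1 12 11 12 → sum 34
12 11 12 -5 → sum 30
11 12 -5 -8 → sum 10
12 -5 -8 -8 → sum -9
-5 -8 -8 -1 → sum -22
-8 -8 -1 -8 → sum -25
-8 -1 -8 14 → sum -3
-1 -8 14 -12 → sum -7
-8 14 -12 -3 → sum -9
Maximum of these is 34.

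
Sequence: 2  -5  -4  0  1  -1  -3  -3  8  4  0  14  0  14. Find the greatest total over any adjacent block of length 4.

28

[2, -5, -4, 0] → sum -7
[-5, -4, 0, 1] → sum -8
[-4, 0, 1, -1] → sum -4
[0, 1, -1, -3] → sum -3
[1, -1, -3, -3] → sum -6
[-1, -3, -3, 8] → sum 1
[-3, -3, 8, 4] → sum 6
[-3, 8, 4, 0] → sum 9
[8, 4, 0, 14] → sum 26
[4, 0, 14, 0] → sum 18
[0, 14, 0, 14] → sum 28
Greatest of these is 28.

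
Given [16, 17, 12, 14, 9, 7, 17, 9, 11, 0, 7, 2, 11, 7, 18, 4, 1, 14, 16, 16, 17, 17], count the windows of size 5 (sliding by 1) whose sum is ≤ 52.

10

16 17 12 14 9 → sum 68
17 12 14 9 7 → sum 59
12 14 9 7 17 → sum 59
14 9 7 17 9 → sum 56
9 7 17 9 11 → sum 53
7 17 9 11 0 → sum 44  ≤ 52 ✓
17 9 11 0 7 → sum 44  ≤ 52 ✓
9 11 0 7 2 → sum 29  ≤ 52 ✓
11 0 7 2 11 → sum 31  ≤ 52 ✓
0 7 2 11 7 → sum 27  ≤ 52 ✓
7 2 11 7 18 → sum 45  ≤ 52 ✓
2 11 7 18 4 → sum 42  ≤ 52 ✓
11 7 18 4 1 → sum 41  ≤ 52 ✓
7 18 4 1 14 → sum 44  ≤ 52 ✓
18 4 1 14 16 → sum 53
4 1 14 16 16 → sum 51  ≤ 52 ✓
1 14 16 16 17 → sum 64
14 16 16 17 17 → sum 80
10 windows satisfy the condition.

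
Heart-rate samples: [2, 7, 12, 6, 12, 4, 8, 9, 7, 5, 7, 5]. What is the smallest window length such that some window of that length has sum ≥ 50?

6

add 2: running sum 2 < 50
add 7: running sum 9 < 50
add 12: running sum 21 < 50
add 6: running sum 27 < 50
add 12: running sum 39 < 50
add 4: running sum 43 < 50
add 8: shortest ending here [2, 7, 12, 6, 12, 4, 8] sum 51, len 7
add 9: shortest ending here [12, 6, 12, 4, 8, 9] sum 51, len 6
add 7: shortest ending here [12, 6, 12, 4, 8, 9, 7] sum 58, len 7
add 5: shortest ending here [6, 12, 4, 8, 9, 7, 5] sum 51, len 7
add 7: shortest ending here [12, 4, 8, 9, 7, 5, 7] sum 52, len 7
add 5: shortest ending here [12, 4, 8, 9, 7, 5, 7, 5] sum 57, len 8
Shortest qualifying length: 6.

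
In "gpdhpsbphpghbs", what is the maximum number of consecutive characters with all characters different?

add g: [g] len 1
add p: [g, p] len 2
add d: [g, p, d] len 3
add h: [g, p, d, h] len 4
add p (repeat p, move left end past it): [d, h, p] len 3
add s: [d, h, p, s] len 4
add b: [d, h, p, s, b] len 5
add p (repeat p, move left end past it): [s, b, p] len 3
add h: [s, b, p, h] len 4
add p (repeat p, move left end past it): [h, p] len 2
add g: [h, p, g] len 3
add h (repeat h, move left end past it): [p, g, h] len 3
add b: [p, g, h, b] len 4
add s: [p, g, h, b, s] len 5
Longest all-distinct length: 5.

5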